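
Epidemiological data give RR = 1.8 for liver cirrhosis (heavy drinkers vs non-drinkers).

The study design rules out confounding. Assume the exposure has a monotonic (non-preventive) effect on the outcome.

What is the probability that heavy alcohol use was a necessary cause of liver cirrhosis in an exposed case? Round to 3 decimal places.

Under exogeneity and monotonicity, PN = (RR − 1) / RR = 1 − 1/RR.
PN = (1.8 − 1) / 1.8 = 0.8 / 1.8 ≈ 0.4444

PN ≈ 0.444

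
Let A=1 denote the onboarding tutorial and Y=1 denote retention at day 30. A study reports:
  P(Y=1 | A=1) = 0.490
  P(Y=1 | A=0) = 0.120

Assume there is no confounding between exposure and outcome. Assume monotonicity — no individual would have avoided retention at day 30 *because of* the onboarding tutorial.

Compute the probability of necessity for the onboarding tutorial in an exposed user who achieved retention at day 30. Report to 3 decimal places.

Let p₁ = 0.49, p₀ = 0.12.
Under exogeneity and monotonicity, PN = (p₁ − p₀) / p₁.
PN = (0.49 − 0.12) / 0.49 = 0.37 / 0.49 ≈ 0.7551

PN ≈ 0.755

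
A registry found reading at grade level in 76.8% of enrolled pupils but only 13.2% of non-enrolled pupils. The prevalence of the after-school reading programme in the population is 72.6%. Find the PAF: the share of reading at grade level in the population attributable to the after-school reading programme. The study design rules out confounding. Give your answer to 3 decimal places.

p₁ = 0.768, p₀ = 0.132.
Overall risk P(Y=1) = π·p₁ + (1−π)·p₀ = 0.726×0.768 + 0.274×0.132 = 0.59374.
Under exogeneity, PAF = [P(Y=1) − p₀] / P(Y=1).
PAF = (0.59374 − 0.132) / 0.59374 ≈ 0.7777

PAF ≈ 0.778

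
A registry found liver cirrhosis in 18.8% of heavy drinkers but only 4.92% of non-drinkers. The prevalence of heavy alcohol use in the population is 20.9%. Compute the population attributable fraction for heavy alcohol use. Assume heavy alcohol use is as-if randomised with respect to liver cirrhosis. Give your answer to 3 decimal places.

p₁ = 0.188, p₀ = 0.0492.
Overall risk P(Y=1) = π·p₁ + (1−π)·p₀ = 0.209×0.188 + 0.791×0.0492 = 0.078209.
Under exogeneity, PAF = [P(Y=1) − p₀] / P(Y=1).
PAF = (0.078209 − 0.0492) / 0.078209 ≈ 0.3709

PAF ≈ 0.371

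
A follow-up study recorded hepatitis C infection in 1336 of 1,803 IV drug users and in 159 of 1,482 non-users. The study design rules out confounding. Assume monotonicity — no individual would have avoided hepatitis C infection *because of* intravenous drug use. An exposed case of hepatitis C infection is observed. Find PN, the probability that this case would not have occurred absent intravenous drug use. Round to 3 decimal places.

PN ≈ 0.855

p₁ = P(outcome | exposed) = 1336/1803 = 0.74099
p₀ = P(outcome | unexposed) = 159/1482 = 0.10729
Under exogeneity and monotonicity, PN = (p₁ − p₀) / p₁.
PN = (0.74099 − 0.10729) / 0.74099 = 0.6337 / 0.74099 ≈ 0.8552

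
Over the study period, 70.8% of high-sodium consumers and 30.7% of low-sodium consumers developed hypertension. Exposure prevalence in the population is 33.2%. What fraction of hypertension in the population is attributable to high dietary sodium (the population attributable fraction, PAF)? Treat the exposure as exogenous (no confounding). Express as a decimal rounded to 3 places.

PAF ≈ 0.302

p₁ = 0.708, p₀ = 0.307.
Overall risk P(Y=1) = π·p₁ + (1−π)·p₀ = 0.332×0.708 + 0.668×0.307 = 0.44013.
Under exogeneity, PAF = [P(Y=1) − p₀] / P(Y=1).
PAF = (0.44013 − 0.307) / 0.44013 ≈ 0.3025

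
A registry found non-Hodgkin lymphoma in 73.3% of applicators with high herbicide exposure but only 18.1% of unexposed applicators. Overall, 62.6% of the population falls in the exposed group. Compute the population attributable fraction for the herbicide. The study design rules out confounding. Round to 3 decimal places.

PAF ≈ 0.656

p₁ = 0.733, p₀ = 0.181.
Overall risk P(Y=1) = π·p₁ + (1−π)·p₀ = 0.626×0.733 + 0.374×0.181 = 0.52655.
Under exogeneity, PAF = [P(Y=1) − p₀] / P(Y=1).
PAF = (0.52655 − 0.181) / 0.52655 ≈ 0.6563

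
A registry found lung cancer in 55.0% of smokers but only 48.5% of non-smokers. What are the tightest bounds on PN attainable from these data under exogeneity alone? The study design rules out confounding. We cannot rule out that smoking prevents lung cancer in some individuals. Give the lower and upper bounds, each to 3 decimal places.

0.118 ≤ PN ≤ 0.936

p₁ = 0.55, p₀ = 0.485.
Under exogeneity alone the bounds on PN are max{0,(p₁−p₀)/p₁} ≤ PN ≤ min{1,(1−p₀)/p₁}.
  lower = (p₁ − p₀)/p₁ = 0.065 / 0.55 ≈ 0.1182
  upper = min{1, (1 − p₀)/p₁} = 0.515 / 0.55 ≈ 0.9364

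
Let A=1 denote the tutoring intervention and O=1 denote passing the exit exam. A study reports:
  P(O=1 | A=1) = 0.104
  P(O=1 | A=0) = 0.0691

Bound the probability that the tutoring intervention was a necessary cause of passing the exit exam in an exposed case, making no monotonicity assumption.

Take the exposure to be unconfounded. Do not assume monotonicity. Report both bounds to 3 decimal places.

Let p₁ = 0.104, p₀ = 0.0691.
Under exogeneity alone the bounds on PN are max{0,(p₁−p₀)/p₁} ≤ PN ≤ min{1,(1−p₀)/p₁}.
  lower = (p₁ − p₀)/p₁ = 0.0349 / 0.104 ≈ 0.3356
  upper = min{1, (1 − p₀)/p₁} = 0.9309 / 0.104 ≈ 8.9510 → capped at 1

0.336 ≤ PN ≤ 1.000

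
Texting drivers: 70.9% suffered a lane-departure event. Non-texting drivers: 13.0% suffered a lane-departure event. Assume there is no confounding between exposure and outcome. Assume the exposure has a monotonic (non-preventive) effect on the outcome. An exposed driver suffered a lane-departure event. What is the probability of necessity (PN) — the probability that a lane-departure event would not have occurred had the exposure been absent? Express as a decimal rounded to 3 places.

PN ≈ 0.817

p₁ = 0.709, p₀ = 0.13.
Under exogeneity and monotonicity, PN = (p₁ − p₀) / p₁.
PN = (0.709 − 0.13) / 0.709 = 0.579 / 0.709 ≈ 0.8166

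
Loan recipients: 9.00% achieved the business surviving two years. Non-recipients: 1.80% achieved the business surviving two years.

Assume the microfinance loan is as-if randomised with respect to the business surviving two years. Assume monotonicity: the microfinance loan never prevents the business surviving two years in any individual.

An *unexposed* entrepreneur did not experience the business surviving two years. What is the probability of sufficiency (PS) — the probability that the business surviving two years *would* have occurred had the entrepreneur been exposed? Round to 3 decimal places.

PS ≈ 0.073

p₁ = 0.09, p₀ = 0.018.
Under exogeneity and monotonicity, PS = (p₁ − p₀) / (1 − p₀).
PS = (0.09 − 0.018) / (1 − 0.018) = 0.072 / 0.982 ≈ 0.0733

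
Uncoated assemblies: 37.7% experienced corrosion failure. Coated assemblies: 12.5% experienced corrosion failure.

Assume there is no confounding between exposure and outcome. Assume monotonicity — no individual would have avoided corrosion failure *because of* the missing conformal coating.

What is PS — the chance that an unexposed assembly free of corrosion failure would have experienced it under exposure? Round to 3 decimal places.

p₁ = 0.377, p₀ = 0.125.
Under exogeneity and monotonicity, PS = (p₁ − p₀) / (1 − p₀).
PS = (0.377 − 0.125) / (1 − 0.125) = 0.252 / 0.875 ≈ 0.2880

PS ≈ 0.288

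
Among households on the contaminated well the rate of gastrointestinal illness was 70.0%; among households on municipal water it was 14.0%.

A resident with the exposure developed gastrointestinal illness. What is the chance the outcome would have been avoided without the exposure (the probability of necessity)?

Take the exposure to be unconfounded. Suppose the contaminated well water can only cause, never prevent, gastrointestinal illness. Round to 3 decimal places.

p₁ = 0.7, p₀ = 0.14.
Under exogeneity and monotonicity, PN = (p₁ − p₀) / p₁.
PN = (0.7 − 0.14) / 0.7 = 0.56 / 0.7 ≈ 0.8000

PN ≈ 0.800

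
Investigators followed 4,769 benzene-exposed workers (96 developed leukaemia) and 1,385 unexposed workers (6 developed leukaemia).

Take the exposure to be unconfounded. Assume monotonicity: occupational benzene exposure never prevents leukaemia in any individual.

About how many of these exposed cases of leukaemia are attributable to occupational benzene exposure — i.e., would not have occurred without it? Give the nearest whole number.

p₁ = P(outcome | exposed) = 96/4769 = 0.02013
p₀ = P(outcome | unexposed) = 6/1385 = 0.0043321
PN = (p₁ − p₀)/p₁ = (0.02013 − 0.0043321) / 0.02013 ≈ 0.78479.
Attributable cases ≈ PN × (exposed cases) = 0.78479 × 96 ≈ 75.34.

about 75 cases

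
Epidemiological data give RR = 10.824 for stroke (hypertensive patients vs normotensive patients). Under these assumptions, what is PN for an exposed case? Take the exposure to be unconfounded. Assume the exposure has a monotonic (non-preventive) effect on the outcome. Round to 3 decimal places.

PN ≈ 0.908

Under exogeneity and monotonicity, PN = (RR − 1) / RR = 1 − 1/RR.
PN = (10.824 − 1) / 10.824 = 9.824 / 10.824 ≈ 0.9076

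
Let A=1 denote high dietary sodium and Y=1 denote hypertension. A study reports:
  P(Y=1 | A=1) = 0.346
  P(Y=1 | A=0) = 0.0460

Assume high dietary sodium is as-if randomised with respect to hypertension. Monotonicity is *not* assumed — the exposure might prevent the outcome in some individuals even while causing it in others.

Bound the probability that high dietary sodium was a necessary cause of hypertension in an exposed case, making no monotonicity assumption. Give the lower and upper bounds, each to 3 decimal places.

Let p₁ = 0.346, p₀ = 0.046.
Under exogeneity alone the bounds on PN are max{0,(p₁−p₀)/p₁} ≤ PN ≤ min{1,(1−p₀)/p₁}.
  lower = (p₁ − p₀)/p₁ = 0.3 / 0.346 ≈ 0.8671
  upper = min{1, (1 − p₀)/p₁} = 0.954 / 0.346 ≈ 2.7572 → capped at 1

0.867 ≤ PN ≤ 1.000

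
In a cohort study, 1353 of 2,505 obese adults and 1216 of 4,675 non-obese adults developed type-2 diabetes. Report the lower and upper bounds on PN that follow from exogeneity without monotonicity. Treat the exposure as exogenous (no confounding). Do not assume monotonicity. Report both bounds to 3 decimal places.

0.518 ≤ PN ≤ 1.000

p₁ = P(outcome | exposed) = 1353/2505 = 0.54012
p₀ = P(outcome | unexposed) = 1216/4675 = 0.26011
Under exogeneity alone the bounds on PN are max{0,(p₁−p₀)/p₁} ≤ PN ≤ min{1,(1−p₀)/p₁}.
  lower = (p₁ − p₀)/p₁ = 0.28001 / 0.54012 ≈ 0.5184
  upper = min{1, (1 − p₀)/p₁} = 0.73989 / 0.54012 ≈ 1.3699 → capped at 1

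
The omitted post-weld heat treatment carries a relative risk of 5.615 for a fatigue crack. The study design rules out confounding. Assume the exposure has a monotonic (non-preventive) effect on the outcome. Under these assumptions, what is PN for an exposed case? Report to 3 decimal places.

Under exogeneity and monotonicity, PN = (RR − 1) / RR = 1 − 1/RR.
PN = (5.615 − 1) / 5.615 = 4.615 / 5.615 ≈ 0.8219

PN ≈ 0.822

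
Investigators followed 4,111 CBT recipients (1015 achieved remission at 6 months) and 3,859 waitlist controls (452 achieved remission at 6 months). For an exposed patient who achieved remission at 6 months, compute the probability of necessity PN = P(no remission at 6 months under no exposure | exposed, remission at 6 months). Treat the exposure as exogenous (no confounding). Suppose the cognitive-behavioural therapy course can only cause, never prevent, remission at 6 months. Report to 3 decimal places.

p₁ = P(outcome | exposed) = 1015/4111 = 0.2469
p₀ = P(outcome | unexposed) = 452/3859 = 0.11713
Under exogeneity and monotonicity, PN = (p₁ − p₀) / p₁.
PN = (0.2469 − 0.11713) / 0.2469 = 0.12977 / 0.2469 ≈ 0.5256

PN ≈ 0.526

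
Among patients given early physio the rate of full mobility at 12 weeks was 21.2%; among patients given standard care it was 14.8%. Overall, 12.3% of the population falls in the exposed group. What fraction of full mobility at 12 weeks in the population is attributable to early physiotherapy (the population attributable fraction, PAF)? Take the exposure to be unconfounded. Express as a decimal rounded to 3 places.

p₁ = 0.212, p₀ = 0.148.
Overall risk P(Y=1) = π·p₁ + (1−π)·p₀ = 0.123×0.212 + 0.877×0.148 = 0.15587.
Under exogeneity, PAF = [P(Y=1) − p₀] / P(Y=1).
PAF = (0.15587 − 0.148) / 0.15587 ≈ 0.0505

PAF ≈ 0.051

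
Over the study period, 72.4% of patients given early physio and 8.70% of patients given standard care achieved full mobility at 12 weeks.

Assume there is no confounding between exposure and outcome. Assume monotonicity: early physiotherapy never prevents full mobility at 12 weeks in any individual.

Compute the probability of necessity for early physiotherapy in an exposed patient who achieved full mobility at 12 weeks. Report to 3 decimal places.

p₁ = 0.724, p₀ = 0.087.
Under exogeneity and monotonicity, PN = (p₁ − p₀) / p₁.
PN = (0.724 − 0.087) / 0.724 = 0.637 / 0.724 ≈ 0.8798

PN ≈ 0.880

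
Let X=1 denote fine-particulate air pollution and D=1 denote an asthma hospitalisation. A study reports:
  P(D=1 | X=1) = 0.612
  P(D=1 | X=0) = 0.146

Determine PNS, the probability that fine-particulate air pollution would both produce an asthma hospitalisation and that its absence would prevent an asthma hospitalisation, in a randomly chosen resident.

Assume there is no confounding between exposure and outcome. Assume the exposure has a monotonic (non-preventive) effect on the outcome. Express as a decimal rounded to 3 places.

Let p₁ = 0.612, p₀ = 0.146.
Under exogeneity and monotonicity, PNS = p₁ − p₀.
PNS = 0.612 − 0.146 = 0.466

PNS ≈ 0.466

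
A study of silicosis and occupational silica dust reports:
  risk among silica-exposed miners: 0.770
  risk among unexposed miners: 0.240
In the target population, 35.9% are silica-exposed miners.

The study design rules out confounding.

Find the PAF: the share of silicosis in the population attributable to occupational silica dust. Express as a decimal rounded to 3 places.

Let p₁ = 0.77, p₀ = 0.24.
Overall risk P(Y=1) = π·p₁ + (1−π)·p₀ = 0.359×0.77 + 0.641×0.24 = 0.43027.
Under exogeneity, PAF = [P(Y=1) − p₀] / P(Y=1).
PAF = (0.43027 − 0.24) / 0.43027 ≈ 0.4422

PAF ≈ 0.442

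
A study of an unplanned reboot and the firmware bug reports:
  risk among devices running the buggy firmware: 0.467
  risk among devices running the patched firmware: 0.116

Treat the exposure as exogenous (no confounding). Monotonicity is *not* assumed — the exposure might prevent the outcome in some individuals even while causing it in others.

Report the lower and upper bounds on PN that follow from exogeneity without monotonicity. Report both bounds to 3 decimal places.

Let p₁ = 0.467, p₀ = 0.116.
Under exogeneity alone the bounds on PN are max{0,(p₁−p₀)/p₁} ≤ PN ≤ min{1,(1−p₀)/p₁}.
  lower = (p₁ − p₀)/p₁ = 0.351 / 0.467 ≈ 0.7516
  upper = min{1, (1 − p₀)/p₁} = 0.884 / 0.467 ≈ 1.8929 → capped at 1

0.752 ≤ PN ≤ 1.000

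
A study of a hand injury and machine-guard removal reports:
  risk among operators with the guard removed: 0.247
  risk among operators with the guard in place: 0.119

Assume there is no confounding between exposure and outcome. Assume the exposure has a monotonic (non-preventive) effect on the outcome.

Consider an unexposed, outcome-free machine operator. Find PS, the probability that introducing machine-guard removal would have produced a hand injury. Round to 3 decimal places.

Let p₁ = 0.247, p₀ = 0.119.
Under exogeneity and monotonicity, PS = (p₁ − p₀) / (1 − p₀).
PS = (0.247 − 0.119) / (1 − 0.119) = 0.128 / 0.881 ≈ 0.1453

PS ≈ 0.145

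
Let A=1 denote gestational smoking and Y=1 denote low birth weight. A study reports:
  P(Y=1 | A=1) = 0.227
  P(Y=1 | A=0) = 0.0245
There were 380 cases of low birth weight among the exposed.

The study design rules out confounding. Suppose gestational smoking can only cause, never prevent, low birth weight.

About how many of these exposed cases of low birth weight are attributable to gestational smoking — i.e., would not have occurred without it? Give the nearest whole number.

about 339 cases

Let p₁ = 0.227, p₀ = 0.0245.
PN = (p₁ − p₀)/p₁ = (0.227 − 0.0245) / 0.227 ≈ 0.89207.
Attributable cases ≈ PN × (exposed cases) = 0.89207 × 380 ≈ 338.99.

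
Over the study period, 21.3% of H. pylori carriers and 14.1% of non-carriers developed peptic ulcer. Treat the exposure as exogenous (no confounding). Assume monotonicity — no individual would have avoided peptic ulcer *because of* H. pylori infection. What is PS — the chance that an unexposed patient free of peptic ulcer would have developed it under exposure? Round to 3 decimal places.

p₁ = 0.213, p₀ = 0.141.
Under exogeneity and monotonicity, PS = (p₁ − p₀) / (1 − p₀).
PS = (0.213 − 0.141) / (1 − 0.141) = 0.072 / 0.859 ≈ 0.0838

PS ≈ 0.084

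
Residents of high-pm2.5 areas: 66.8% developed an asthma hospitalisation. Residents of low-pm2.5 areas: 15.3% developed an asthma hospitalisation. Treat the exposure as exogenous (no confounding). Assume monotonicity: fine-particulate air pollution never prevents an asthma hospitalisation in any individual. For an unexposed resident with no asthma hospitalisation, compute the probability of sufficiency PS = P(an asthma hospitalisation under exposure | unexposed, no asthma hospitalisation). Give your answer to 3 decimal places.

p₁ = 0.668, p₀ = 0.153.
Under exogeneity and monotonicity, PS = (p₁ − p₀) / (1 − p₀).
PS = (0.668 − 0.153) / (1 − 0.153) = 0.515 / 0.847 ≈ 0.6080

PS ≈ 0.608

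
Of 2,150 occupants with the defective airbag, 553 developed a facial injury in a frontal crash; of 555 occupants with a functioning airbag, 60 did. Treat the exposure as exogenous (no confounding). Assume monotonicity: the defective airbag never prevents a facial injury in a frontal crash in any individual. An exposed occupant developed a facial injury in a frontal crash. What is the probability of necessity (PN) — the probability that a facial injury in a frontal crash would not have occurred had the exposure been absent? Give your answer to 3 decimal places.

p₁ = P(outcome | exposed) = 553/2150 = 0.25721
p₀ = P(outcome | unexposed) = 60/555 = 0.10811
Under exogeneity and monotonicity, PN = (p₁ − p₀) / p₁.
PN = (0.25721 − 0.10811) / 0.25721 = 0.1491 / 0.25721 ≈ 0.5797

PN ≈ 0.580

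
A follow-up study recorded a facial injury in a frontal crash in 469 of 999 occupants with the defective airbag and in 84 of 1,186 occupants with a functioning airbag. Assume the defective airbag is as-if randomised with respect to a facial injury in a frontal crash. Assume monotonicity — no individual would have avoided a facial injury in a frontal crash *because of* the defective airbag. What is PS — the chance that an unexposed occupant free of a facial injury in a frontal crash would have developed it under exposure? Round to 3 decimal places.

p₁ = P(outcome | exposed) = 469/999 = 0.46947
p₀ = P(outcome | unexposed) = 84/1186 = 0.070826
Under exogeneity and monotonicity, PS = (p₁ − p₀) / (1 − p₀).
PS = (0.46947 − 0.070826) / (1 − 0.070826) = 0.39864 / 0.92917 ≈ 0.4290

PS ≈ 0.429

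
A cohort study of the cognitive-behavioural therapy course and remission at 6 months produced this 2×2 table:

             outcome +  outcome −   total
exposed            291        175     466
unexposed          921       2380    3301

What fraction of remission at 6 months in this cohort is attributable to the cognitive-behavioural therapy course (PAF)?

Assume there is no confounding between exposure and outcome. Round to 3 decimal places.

PAF ≈ 0.133

p₁ = P(outcome | exposed) = 291/466 = 0.62446
p₀ = P(outcome | unexposed) = 921/3301 = 0.27901
Exposure prevalence π = 466/3767 = 0.12371; overall risk P(Y=1) = 0.32174.
Under exogeneity, PAF = [P(Y=1) − p₀]/P(Y=1).
PAF = (0.32174 − 0.27901) / 0.32174 ≈ 0.1328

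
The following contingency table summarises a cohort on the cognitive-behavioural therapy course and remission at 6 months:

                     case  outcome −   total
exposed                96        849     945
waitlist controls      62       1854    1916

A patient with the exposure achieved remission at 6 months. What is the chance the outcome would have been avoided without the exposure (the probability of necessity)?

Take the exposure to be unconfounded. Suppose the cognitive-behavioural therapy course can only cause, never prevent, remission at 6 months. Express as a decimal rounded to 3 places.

p₁ = P(outcome | exposed) = 96/945 = 0.10159
p₀ = P(outcome | unexposed) = 62/1916 = 0.032359
Under exogeneity and monotonicity, PN = (p₁ − p₀)/p₁.
PN = (0.10159 − 0.032359) / 0.10159 ≈ 0.6815

PN ≈ 0.681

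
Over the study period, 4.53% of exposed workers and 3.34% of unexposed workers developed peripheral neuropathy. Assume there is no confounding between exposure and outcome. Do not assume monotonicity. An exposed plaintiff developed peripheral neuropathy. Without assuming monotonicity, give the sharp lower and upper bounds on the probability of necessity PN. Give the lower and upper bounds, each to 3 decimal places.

0.263 ≤ PN ≤ 1.000

p₁ = 0.0453, p₀ = 0.0334.
Under exogeneity alone the bounds on PN are max{0,(p₁−p₀)/p₁} ≤ PN ≤ min{1,(1−p₀)/p₁}.
  lower = (p₁ − p₀)/p₁ = 0.0119 / 0.0453 ≈ 0.2627
  upper = min{1, (1 − p₀)/p₁} = 0.9666 / 0.0453 ≈ 21.3377 → capped at 1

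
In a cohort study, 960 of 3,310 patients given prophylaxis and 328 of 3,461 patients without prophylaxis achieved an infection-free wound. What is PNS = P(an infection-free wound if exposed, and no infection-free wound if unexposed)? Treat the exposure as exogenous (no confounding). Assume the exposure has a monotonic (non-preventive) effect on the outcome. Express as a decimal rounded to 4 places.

p₁ = P(outcome | exposed) = 960/3310 = 0.29003
p₀ = P(outcome | unexposed) = 328/3461 = 0.09477
Under exogeneity and monotonicity, PNS = p₁ − p₀.
PNS = 0.29003 − 0.09477 = 0.19526

PNS ≈ 0.1953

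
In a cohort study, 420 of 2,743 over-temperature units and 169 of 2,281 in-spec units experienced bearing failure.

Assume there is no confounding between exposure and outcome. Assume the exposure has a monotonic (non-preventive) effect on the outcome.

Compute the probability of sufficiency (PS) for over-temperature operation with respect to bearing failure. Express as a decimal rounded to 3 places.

PS ≈ 0.085

p₁ = P(outcome | exposed) = 420/2743 = 0.15312
p₀ = P(outcome | unexposed) = 169/2281 = 0.07409
Under exogeneity and monotonicity, PS = (p₁ − p₀) / (1 − p₀).
PS = (0.15312 − 0.07409) / (1 − 0.07409) = 0.079027 / 0.92591 ≈ 0.0854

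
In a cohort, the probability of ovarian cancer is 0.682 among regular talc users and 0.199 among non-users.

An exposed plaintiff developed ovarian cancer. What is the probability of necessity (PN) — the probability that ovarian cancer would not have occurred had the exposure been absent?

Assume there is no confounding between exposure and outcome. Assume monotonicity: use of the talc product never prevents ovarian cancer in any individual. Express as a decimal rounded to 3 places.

PN ≈ 0.708

Let p₁ = 0.682, p₀ = 0.199.
Under exogeneity and monotonicity, PN = (p₁ − p₀) / p₁.
PN = (0.682 − 0.199) / 0.682 = 0.483 / 0.682 ≈ 0.7082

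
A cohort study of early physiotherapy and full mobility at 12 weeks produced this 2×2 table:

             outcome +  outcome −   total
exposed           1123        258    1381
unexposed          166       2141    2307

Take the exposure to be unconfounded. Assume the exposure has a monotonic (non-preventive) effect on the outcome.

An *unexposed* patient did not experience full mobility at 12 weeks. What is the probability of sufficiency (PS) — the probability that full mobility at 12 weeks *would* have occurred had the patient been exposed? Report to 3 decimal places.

p₁ = P(outcome | exposed) = 1123/1381 = 0.81318
p₀ = P(outcome | unexposed) = 166/2307 = 0.071955
Under exogeneity and monotonicity, PS = (p₁ − p₀)/(1 − p₀).
PS = (0.81318 − 0.071955) / 0.92805 ≈ 0.7987

PS ≈ 0.799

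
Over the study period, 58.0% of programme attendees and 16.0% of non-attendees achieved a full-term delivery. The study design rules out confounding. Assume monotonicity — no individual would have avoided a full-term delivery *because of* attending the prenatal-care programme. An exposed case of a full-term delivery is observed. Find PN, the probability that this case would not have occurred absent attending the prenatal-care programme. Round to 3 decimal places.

PN ≈ 0.724

p₁ = 0.58, p₀ = 0.16.
Under exogeneity and monotonicity, PN = (p₁ − p₀) / p₁.
PN = (0.58 − 0.16) / 0.58 = 0.42 / 0.58 ≈ 0.7241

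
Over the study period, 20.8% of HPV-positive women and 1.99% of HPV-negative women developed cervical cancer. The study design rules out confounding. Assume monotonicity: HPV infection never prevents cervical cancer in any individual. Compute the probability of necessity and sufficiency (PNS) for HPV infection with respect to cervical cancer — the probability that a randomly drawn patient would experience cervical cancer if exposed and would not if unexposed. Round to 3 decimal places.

PNS ≈ 0.188

p₁ = 0.208, p₀ = 0.0199.
Under exogeneity and monotonicity, PNS = p₁ − p₀.
PNS = 0.208 − 0.0199 = 0.1881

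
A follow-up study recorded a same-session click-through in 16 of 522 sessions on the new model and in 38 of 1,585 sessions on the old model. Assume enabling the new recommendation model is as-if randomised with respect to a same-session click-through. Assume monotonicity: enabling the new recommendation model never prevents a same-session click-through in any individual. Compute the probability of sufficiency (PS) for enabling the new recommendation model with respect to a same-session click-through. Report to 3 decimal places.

p₁ = P(outcome | exposed) = 16/522 = 0.030651
p₀ = P(outcome | unexposed) = 38/1585 = 0.023975
Under exogeneity and monotonicity, PS = (p₁ − p₀) / (1 − p₀).
PS = (0.030651 − 0.023975) / (1 − 0.023975) = 0.0066766 / 0.97603 ≈ 0.0068

PS ≈ 0.007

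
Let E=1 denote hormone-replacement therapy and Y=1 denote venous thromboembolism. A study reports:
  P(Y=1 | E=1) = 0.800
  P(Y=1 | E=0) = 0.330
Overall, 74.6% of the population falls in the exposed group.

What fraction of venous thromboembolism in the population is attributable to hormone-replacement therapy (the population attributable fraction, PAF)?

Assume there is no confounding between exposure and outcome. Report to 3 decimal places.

Let p₁ = 0.8, p₀ = 0.33.
Overall risk P(Y=1) = π·p₁ + (1−π)·p₀ = 0.746×0.8 + 0.254×0.33 = 0.68062.
Under exogeneity, PAF = [P(Y=1) − p₀] / P(Y=1).
PAF = (0.68062 − 0.33) / 0.68062 ≈ 0.5151

PAF ≈ 0.515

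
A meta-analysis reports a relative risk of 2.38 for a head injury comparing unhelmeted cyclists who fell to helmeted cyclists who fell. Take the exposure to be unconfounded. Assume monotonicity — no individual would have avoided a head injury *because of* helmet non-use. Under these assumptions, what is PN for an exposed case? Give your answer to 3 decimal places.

Under exogeneity and monotonicity, PN = (RR − 1) / RR = 1 − 1/RR.
PN = (2.38 − 1) / 2.38 = 1.38 / 2.38 ≈ 0.5798

PN ≈ 0.580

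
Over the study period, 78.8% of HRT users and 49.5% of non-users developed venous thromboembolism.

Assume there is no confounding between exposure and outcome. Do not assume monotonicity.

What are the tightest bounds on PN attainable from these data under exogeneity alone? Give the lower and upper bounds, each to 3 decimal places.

p₁ = 0.788, p₀ = 0.495.
Under exogeneity alone the bounds on PN are max{0,(p₁−p₀)/p₁} ≤ PN ≤ min{1,(1−p₀)/p₁}.
  lower = (p₁ − p₀)/p₁ = 0.293 / 0.788 ≈ 0.3718
  upper = min{1, (1 − p₀)/p₁} = 0.505 / 0.788 ≈ 0.6409

0.372 ≤ PN ≤ 0.641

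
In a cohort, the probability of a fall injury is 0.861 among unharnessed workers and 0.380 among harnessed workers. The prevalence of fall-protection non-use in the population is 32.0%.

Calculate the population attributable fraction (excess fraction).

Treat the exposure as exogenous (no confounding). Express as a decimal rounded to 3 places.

Let p₁ = 0.861, p₀ = 0.38.
Overall risk P(Y=1) = π·p₁ + (1−π)·p₀ = 0.32×0.861 + 0.68×0.38 = 0.53392.
Under exogeneity, PAF = [P(Y=1) − p₀] / P(Y=1).
PAF = (0.53392 − 0.38) / 0.53392 ≈ 0.2883

PAF ≈ 0.288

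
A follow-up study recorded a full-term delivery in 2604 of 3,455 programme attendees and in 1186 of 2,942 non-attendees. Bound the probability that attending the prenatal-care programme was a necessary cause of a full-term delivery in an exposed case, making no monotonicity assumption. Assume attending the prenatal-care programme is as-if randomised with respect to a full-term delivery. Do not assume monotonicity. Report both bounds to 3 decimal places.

p₁ = P(outcome | exposed) = 2604/3455 = 0.75369
p₀ = P(outcome | unexposed) = 1186/2942 = 0.40313
Under exogeneity alone the bounds on PN are max{0,(p₁−p₀)/p₁} ≤ PN ≤ min{1,(1−p₀)/p₁}.
  lower = (p₁ − p₀)/p₁ = 0.35056 / 0.75369 ≈ 0.4651
  upper = min{1, (1 − p₀)/p₁} = 0.59687 / 0.75369 ≈ 0.7919

0.465 ≤ PN ≤ 0.792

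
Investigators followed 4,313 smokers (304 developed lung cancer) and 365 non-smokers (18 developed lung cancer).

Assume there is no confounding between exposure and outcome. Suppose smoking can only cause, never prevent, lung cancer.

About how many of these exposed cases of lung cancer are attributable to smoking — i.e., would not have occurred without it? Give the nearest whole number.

about 91 cases

p₁ = P(outcome | exposed) = 304/4313 = 0.070485
p₀ = P(outcome | unexposed) = 18/365 = 0.049315
PN = (p₁ − p₀)/p₁ = (0.070485 − 0.049315) / 0.070485 ≈ 0.30034.
Attributable cases ≈ PN × (exposed cases) = 0.30034 × 304 ≈ 91.30.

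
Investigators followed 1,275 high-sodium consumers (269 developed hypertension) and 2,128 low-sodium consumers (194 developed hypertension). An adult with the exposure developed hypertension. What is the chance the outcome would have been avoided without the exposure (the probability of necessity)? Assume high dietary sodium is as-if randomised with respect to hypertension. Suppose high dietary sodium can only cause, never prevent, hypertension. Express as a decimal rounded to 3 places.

p₁ = P(outcome | exposed) = 269/1275 = 0.21098
p₀ = P(outcome | unexposed) = 194/2128 = 0.091165
Under exogeneity and monotonicity, PN = (p₁ − p₀) / p₁.
PN = (0.21098 − 0.091165) / 0.21098 = 0.11981 / 0.21098 ≈ 0.5679

PN ≈ 0.568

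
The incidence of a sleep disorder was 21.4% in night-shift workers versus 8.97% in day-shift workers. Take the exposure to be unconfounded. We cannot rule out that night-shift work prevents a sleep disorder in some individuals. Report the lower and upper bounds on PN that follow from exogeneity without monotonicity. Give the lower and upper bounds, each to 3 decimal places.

p₁ = 0.214, p₀ = 0.0897.
Under exogeneity alone the bounds on PN are max{0,(p₁−p₀)/p₁} ≤ PN ≤ min{1,(1−p₀)/p₁}.
  lower = (p₁ − p₀)/p₁ = 0.1243 / 0.214 ≈ 0.5808
  upper = min{1, (1 − p₀)/p₁} = 0.9103 / 0.214 ≈ 4.2537 → capped at 1

0.581 ≤ PN ≤ 1.000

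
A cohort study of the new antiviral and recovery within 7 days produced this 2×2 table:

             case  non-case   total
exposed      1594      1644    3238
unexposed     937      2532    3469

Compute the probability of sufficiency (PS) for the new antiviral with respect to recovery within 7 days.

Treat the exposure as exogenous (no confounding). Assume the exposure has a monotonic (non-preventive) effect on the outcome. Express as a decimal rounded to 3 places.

p₁ = P(outcome | exposed) = 1594/3238 = 0.49228
p₀ = P(outcome | unexposed) = 937/3469 = 0.27011
Under exogeneity and monotonicity, PS = (p₁ − p₀) / (1 − p₀).
PS = (0.49228 − 0.27011) / (1 − 0.27011) = 0.22217 / 0.72989 ≈ 0.3044

PS ≈ 0.304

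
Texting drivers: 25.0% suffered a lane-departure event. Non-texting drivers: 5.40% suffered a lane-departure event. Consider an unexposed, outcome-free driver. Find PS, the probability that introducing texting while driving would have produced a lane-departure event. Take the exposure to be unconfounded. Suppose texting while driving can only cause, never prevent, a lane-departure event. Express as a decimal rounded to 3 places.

PS ≈ 0.207

p₁ = 0.25, p₀ = 0.054.
Under exogeneity and monotonicity, PS = (p₁ − p₀) / (1 − p₀).
PS = (0.25 − 0.054) / (1 − 0.054) = 0.196 / 0.946 ≈ 0.2072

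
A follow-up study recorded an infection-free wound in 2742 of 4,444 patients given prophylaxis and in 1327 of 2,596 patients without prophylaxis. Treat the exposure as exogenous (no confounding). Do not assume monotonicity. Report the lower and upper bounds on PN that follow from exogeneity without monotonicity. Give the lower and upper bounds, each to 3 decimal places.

0.172 ≤ PN ≤ 0.792

p₁ = P(outcome | exposed) = 2742/4444 = 0.61701
p₀ = P(outcome | unexposed) = 1327/2596 = 0.51117
Under exogeneity alone the bounds on PN are max{0,(p₁−p₀)/p₁} ≤ PN ≤ min{1,(1−p₀)/p₁}.
  lower = (p₁ − p₀)/p₁ = 0.10584 / 0.61701 ≈ 0.1715
  upper = min{1, (1 − p₀)/p₁} = 0.48883 / 0.61701 ≈ 0.7923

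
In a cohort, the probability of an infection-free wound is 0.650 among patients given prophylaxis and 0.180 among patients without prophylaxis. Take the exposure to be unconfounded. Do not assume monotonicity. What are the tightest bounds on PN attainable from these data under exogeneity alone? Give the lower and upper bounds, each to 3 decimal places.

Let p₁ = 0.65, p₀ = 0.18.
Under exogeneity alone the bounds on PN are max{0,(p₁−p₀)/p₁} ≤ PN ≤ min{1,(1−p₀)/p₁}.
  lower = (p₁ − p₀)/p₁ = 0.47 / 0.65 ≈ 0.7231
  upper = min{1, (1 − p₀)/p₁} = 0.82 / 0.65 ≈ 1.2615 → capped at 1

0.723 ≤ PN ≤ 1.000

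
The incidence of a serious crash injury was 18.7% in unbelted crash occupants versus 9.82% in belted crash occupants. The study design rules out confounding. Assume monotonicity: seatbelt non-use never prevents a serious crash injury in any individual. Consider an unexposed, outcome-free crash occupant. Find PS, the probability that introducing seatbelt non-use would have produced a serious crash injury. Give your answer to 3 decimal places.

PS ≈ 0.098

p₁ = 0.187, p₀ = 0.0982.
Under exogeneity and monotonicity, PS = (p₁ − p₀) / (1 − p₀).
PS = (0.187 − 0.0982) / (1 − 0.0982) = 0.0888 / 0.9018 ≈ 0.0985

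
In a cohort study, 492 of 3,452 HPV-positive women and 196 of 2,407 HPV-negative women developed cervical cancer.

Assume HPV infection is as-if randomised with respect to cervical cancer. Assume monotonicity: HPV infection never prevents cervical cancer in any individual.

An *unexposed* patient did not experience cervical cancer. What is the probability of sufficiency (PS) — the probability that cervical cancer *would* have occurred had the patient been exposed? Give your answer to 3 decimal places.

PS ≈ 0.067

p₁ = P(outcome | exposed) = 492/3452 = 0.14253
p₀ = P(outcome | unexposed) = 196/2407 = 0.081429
Under exogeneity and monotonicity, PS = (p₁ − p₀) / (1 − p₀).
PS = (0.14253 − 0.081429) / (1 − 0.081429) = 0.061097 / 0.91857 ≈ 0.0665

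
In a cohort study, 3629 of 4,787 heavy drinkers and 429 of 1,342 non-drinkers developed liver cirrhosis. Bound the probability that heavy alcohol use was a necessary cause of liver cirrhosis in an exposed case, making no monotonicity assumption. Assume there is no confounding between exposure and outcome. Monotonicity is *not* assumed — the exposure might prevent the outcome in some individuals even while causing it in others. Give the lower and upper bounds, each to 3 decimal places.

p₁ = P(outcome | exposed) = 3629/4787 = 0.75809
p₀ = P(outcome | unexposed) = 429/1342 = 0.31967
Under exogeneity alone the bounds on PN are max{0,(p₁−p₀)/p₁} ≤ PN ≤ min{1,(1−p₀)/p₁}.
  lower = (p₁ − p₀)/p₁ = 0.43842 / 0.75809 ≈ 0.5783
  upper = min{1, (1 − p₀)/p₁} = 0.68033 / 0.75809 ≈ 0.8974

0.578 ≤ PN ≤ 0.897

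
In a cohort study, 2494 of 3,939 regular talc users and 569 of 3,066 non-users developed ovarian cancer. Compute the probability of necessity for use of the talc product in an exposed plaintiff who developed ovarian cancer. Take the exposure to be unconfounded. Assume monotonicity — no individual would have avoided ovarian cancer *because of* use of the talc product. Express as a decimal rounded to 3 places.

p₁ = P(outcome | exposed) = 2494/3939 = 0.63316
p₀ = P(outcome | unexposed) = 569/3066 = 0.18558
Under exogeneity and monotonicity, PN = (p₁ − p₀) / p₁.
PN = (0.63316 − 0.18558) / 0.63316 = 0.44757 / 0.63316 ≈ 0.7069

PN ≈ 0.707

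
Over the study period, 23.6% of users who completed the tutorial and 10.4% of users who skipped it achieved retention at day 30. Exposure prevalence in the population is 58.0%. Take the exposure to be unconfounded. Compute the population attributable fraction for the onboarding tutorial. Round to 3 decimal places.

PAF ≈ 0.424

p₁ = 0.236, p₀ = 0.104.
Overall risk P(Y=1) = π·p₁ + (1−π)·p₀ = 0.58×0.236 + 0.42×0.104 = 0.18056.
Under exogeneity, PAF = [P(Y=1) − p₀] / P(Y=1).
PAF = (0.18056 − 0.104) / 0.18056 ≈ 0.4240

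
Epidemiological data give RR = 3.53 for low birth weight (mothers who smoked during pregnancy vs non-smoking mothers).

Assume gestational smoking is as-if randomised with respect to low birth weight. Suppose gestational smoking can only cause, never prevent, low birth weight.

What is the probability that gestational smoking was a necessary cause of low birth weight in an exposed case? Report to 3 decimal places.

PN ≈ 0.717

Under exogeneity and monotonicity, PN = (RR − 1) / RR = 1 − 1/RR.
PN = (3.53 − 1) / 3.53 = 2.53 / 3.53 ≈ 0.7167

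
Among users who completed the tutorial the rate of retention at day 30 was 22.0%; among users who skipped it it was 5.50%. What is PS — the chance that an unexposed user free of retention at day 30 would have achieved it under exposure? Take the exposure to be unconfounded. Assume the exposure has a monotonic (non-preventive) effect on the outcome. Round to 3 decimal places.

PS ≈ 0.175

p₁ = 0.22, p₀ = 0.055.
Under exogeneity and monotonicity, PS = (p₁ − p₀) / (1 − p₀).
PS = (0.22 − 0.055) / (1 − 0.055) = 0.165 / 0.945 ≈ 0.1746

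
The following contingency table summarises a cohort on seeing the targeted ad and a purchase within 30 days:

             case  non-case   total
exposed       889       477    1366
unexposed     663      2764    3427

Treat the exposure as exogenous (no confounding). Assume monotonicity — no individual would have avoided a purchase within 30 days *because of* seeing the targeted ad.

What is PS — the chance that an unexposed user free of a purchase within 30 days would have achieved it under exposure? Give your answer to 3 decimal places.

p₁ = P(outcome | exposed) = 889/1366 = 0.65081
p₀ = P(outcome | unexposed) = 663/3427 = 0.19346
Under exogeneity and monotonicity, PS = (p₁ − p₀)/(1 − p₀).
PS = (0.65081 − 0.19346) / 0.80654 ≈ 0.5670

PS ≈ 0.567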